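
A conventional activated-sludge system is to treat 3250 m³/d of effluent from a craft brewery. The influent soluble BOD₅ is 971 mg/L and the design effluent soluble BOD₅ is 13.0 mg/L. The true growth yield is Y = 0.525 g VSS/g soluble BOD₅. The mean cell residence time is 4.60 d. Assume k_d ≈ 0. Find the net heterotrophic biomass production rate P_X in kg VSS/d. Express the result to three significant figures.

P_X ≈ 1630 kg VSS/d

Since k_d ≈ 0, Y_obs = Y = 0.525 g VSS/g soluble BOD₅.
Q·(S₀ − S) = 3250 × (971 − 13.0) × 10⁻³ = 3114 kg/d removed.
Biomass produced: P_X = Y_obs·Q·ΔS = 0.5250 × 3114 ≈ 1635 kg VSS/d.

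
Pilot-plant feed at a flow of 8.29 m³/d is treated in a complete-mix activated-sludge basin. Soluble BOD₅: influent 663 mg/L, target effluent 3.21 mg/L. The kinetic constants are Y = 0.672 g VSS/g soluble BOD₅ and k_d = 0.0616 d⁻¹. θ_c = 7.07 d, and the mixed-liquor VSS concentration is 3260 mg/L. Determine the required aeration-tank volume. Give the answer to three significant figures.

V ≈ 5.55 m³

Steady-state biomass mass balance: V·X·(1 + k_d·θ_c) = Y·Q·(S₀ − S)·θ_c, so V = 0.672 × 8.29 × (663 − 3.21) × 7.07 / [3260 × (1 + 0.0616 × 7.07)] = 2.6×10^4 / 4680 = 5.553 m³.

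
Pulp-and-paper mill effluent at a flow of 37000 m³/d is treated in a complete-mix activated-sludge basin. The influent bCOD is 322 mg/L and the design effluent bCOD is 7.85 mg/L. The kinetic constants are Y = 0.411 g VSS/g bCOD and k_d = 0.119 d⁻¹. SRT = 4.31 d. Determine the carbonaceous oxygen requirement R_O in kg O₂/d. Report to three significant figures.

R_O ≈ 7140 kg O₂/d

Observed yield with endogenous decay: Y_obs = Y / (1 + k_d·θ_c) = 0.411 / (1 + 0.119 × 4.31) = 0.411 / 1.513 = 0.2717 g VSS/g bCOD.
Q·(S₀ − S) = 37000 × (322 − 7.85) × 10⁻³ = 11624 kg/d removed.
P_X = Y_obs·Q·(S₀ − S) = 0.2717 × 11624 = 3158 kg VSS/d.
R_O = Q·ΔS − 1.42 P_X = 11624 − 4484 = 7140 kg O₂/d.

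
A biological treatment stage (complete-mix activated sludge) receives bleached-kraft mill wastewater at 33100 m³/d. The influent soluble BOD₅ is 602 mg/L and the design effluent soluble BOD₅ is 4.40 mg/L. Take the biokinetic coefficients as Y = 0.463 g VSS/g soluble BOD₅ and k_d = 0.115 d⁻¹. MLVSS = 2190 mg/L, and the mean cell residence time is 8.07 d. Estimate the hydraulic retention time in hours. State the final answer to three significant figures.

Steady-state biomass mass balance: V·X·(1 + k_d·θ_c) = Y·Q·(S₀ − S)·θ_c, so V = 0.463 × 33100 × (602 − 4.40) × 8.07 / [2190 × (1 + 0.115 × 8.07)] = 7.39×10^7 / 4222 = 17504 m³.
HRT = V/Q = 17504 m³ / 33100 m³·d⁻¹ = 0.5288 d × 24 = 12.69 h.

τ ≈ 12.7 h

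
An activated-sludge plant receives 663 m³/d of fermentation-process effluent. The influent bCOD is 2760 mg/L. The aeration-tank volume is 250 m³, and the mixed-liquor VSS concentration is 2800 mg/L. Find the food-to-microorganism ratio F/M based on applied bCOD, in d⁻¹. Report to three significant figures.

F/M ≈ 2.61 d⁻¹

F/M = applied load / biomass = Q·S₀/(V·X) = 663 × 2760 / (250.0 × 2800) = 2.614 d⁻¹.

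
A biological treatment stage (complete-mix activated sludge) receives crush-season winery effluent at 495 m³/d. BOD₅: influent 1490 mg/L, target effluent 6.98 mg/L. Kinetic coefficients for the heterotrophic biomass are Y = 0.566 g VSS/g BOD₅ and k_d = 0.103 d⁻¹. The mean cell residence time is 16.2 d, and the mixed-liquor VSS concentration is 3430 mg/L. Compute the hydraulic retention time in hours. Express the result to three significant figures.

Steady-state biomass mass balance: V·X·(1 + k_d·θ_c) = Y·Q·(S₀ − S)·θ_c, so V = 0.566 × 495 × (1490 − 6.98) × 16.2 / [3430 × (1 + 0.103 × 16.2)] = 6.73×10^6 / 9153 = 735.4 m³.
Hydraulic retention time τ = V/Q = 735.4 / 495 = 1.486 d = 35.65 h.

τ ≈ 35.7 h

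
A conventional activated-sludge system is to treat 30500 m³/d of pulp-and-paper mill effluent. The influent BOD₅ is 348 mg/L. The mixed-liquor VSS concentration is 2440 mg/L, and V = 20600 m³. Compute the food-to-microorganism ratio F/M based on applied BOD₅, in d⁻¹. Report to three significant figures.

F/M = applied load / biomass = Q·S₀/(V·X) = 30500 × 348 / (20600 × 2440) = 0.2112 d⁻¹.

F/M ≈ 0.211 d⁻¹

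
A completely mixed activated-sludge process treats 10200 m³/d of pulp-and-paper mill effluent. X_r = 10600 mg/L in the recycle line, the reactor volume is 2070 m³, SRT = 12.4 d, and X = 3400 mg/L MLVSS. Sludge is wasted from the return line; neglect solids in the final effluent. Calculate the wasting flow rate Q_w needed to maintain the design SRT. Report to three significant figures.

Q_w = (V·X)/(θ_c X_r) = 2070 × 3400 / (12.4 × 10600) = 53.55 m³/d.

Q_w ≈ 53.5 m³/d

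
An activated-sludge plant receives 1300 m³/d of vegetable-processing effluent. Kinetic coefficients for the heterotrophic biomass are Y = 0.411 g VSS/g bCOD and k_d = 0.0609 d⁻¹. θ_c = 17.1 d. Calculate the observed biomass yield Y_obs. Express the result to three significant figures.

Y_obs ≈ 0.201 g VSS/g bCOD

The observed yield is Y_obs = Y/(1 + k_d·θ_c) = 0.411 / (1 + 0.0609 × 17.1) = 0.411 / 2.041 = 0.2013 g VSS per g bCOD removed.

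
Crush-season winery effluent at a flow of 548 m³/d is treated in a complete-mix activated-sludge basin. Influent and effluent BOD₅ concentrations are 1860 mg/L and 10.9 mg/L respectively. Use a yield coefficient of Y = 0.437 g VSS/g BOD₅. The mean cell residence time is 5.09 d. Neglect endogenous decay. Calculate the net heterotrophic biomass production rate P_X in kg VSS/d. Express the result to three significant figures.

No decay correction is needed, so Y_obs = Y = 0.437.
Mass of BOD₅ removed per day: Q(S₀ − S) = 548 × 1849 g/m³ = 1013 kg/d.
Biomass produced: P_X = Y_obs·Q·ΔS = 0.4370 × 1013 ≈ 442.8 kg VSS/d.

P_X ≈ 443 kg VSS/d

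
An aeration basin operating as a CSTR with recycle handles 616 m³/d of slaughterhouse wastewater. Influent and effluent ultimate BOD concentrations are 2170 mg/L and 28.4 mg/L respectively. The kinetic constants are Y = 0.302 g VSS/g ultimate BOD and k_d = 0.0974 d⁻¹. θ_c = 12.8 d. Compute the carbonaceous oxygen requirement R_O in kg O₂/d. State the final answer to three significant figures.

R_O ≈ 1070 kg O₂/d

Correct the yield for decay: Y_obs = Y/(1 + k_d θ_c) = 0.302 / (1 + 0.0974 × 12.8) = 0.302 / 2.247 = 0.1344.
Mass of ultimate BOD removed per day: Q(S₀ − S) = 616 × 2142 g/m³ = 1319 kg/d.
P_X = Y_obs·Q·(S₀ − S) = 0.1344 × 1319 = 177.3 kg VSS/d.
R_O = Q·(S₀ − S) − 1.42·P_X = 1319 − 1.42 × 177.3 = 1067 kg O₂/d.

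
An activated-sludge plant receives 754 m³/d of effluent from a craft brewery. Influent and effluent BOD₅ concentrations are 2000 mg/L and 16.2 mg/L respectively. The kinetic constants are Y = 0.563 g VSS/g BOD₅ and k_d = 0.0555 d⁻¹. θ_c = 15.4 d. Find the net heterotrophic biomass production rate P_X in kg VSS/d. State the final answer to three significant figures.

P_X ≈ 454 kg VSS/d

Observed yield with endogenous decay: Y_obs = Y / (1 + k_d·θ_c) = 0.563 / (1 + 0.0555 × 15.4) = 0.563 / 1.855 = 0.3036 g VSS/g BOD₅.
Mass of BOD₅ removed per day: Q(S₀ − S) = 754 × 1984 g/m³ = 1496 kg/d.
Net biomass production P_X = Y_obs × Q·(S₀ − S) = 0.3036 × 1496 = 454.1 kg VSS/d.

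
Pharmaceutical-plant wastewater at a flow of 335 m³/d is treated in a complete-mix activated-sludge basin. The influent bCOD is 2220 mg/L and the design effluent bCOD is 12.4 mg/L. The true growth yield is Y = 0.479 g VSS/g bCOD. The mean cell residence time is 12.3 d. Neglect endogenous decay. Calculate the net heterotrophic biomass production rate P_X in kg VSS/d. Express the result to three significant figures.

P_X ≈ 354 kg VSS/d

Since k_d ≈ 0, Y_obs = Y = 0.479 g VSS/g bCOD.
Substrate removed = Q·(S₀ − S) = 335 m³/d × (2220 − 12.4) g/m³ = 7.4×10^5 g/d = 739.5 kg/d.
So the net sludge growth is P_X = 0.4790 × 739.5 = 354.2 kg VSS/d.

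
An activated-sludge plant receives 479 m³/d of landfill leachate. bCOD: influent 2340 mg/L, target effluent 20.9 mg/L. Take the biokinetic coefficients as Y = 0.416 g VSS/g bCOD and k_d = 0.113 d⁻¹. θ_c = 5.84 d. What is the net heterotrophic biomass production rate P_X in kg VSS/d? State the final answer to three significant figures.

Y_obs = Y / (1 + k_d θ_c) = 0.416 / (1 + 0.113 × 5.84) = 0.416 / 1.660 = 0.2506.
Q·(S₀ − S) = 479 × (2340 − 20.9) × 10⁻³ = 1111 kg/d removed.
P_X = Y_obs · Q(S₀ − S) = 0.2506 × 1111 = 278.4 kg VSS/d.

P_X ≈ 278 kg VSS/d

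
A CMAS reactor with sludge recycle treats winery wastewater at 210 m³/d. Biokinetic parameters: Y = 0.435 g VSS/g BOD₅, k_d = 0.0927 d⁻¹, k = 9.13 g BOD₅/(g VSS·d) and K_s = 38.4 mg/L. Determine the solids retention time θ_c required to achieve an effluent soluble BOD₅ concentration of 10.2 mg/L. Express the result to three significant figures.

θ_c ≈ 1.35 d

At the target effluent, Y k S/(K_s+S) = 0.435×9.13×10.2/48.60 = 0.8335 d⁻¹.
Then 1/θ_c = μ − k_d = 0.8335 − 0.0927 = 0.7408 d⁻¹, giving θ_c = 1.350 d.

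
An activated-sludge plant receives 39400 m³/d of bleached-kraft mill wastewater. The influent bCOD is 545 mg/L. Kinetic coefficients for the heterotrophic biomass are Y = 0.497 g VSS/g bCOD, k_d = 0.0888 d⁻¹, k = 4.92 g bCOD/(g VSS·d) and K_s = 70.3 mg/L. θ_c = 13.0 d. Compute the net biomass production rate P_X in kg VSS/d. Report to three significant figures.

For a completely mixed reactor with recycle the Lawrence–McCarty relation gives S = K_s·(1 + k_d·θ_c) / [θ_c·(Y·k − k_d) − 1] = 70.3 × (1 + 0.0888 × 13.0) / [13.0 × (0.497 × 4.92 − 0.0888) − 1] = 151.5 / 29.63 = 5.111 mg/L.
Correct the yield for decay: Y_obs = Y/(1 + k_d θ_c) = 0.497 / (1 + 0.0888 × 13.0) = 0.497 / 2.154 = 0.2307.
Substrate removed = Q·(S₀ − S) = 39400 m³/d × (545 − 5.11) g/m³ = 2.13×10^7 g/d = 21272 kg/d.
So the net sludge growth is P_X = 0.2307 × 21272 = 4907 kg VSS/d.

P_X ≈ 4910 kg VSS/d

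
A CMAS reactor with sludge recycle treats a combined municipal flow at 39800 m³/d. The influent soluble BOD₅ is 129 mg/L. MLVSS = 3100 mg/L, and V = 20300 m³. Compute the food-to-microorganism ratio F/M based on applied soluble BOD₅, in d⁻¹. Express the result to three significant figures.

F/M ≈ 0.0816 d⁻¹

Food-to-microorganism ratio F/M = Q S₀ / (V X) = 39800 × 129 / (20300 × 3100) = 0.08159 d⁻¹.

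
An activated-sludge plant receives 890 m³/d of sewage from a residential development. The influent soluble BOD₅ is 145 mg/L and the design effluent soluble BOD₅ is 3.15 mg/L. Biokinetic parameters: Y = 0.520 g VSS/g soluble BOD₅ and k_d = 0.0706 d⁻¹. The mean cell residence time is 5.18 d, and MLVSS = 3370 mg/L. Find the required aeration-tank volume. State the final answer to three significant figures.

Steady-state biomass mass balance: V·X·(1 + k_d·θ_c) = Y·Q·(S₀ − S)·θ_c, so V = 0.520 × 890 × (145 − 3.15) × 5.18 / [3370 × (1 + 0.0706 × 5.18)] = 3.4×10^5 / 4602 = 73.89 m³.

V ≈ 73.9 m³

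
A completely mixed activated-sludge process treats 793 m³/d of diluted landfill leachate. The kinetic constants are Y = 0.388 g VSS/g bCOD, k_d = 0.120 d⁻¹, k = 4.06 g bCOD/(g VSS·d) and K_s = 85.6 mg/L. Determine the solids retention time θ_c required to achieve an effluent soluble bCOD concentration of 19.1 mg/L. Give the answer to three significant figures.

From 1/θ_c = Y·k·S/(K_s + S) − k_d: Y·k·S/(K_s+S) = 0.388 × 4.06 × 19.1 / (85.6 + 19.1) = 0.2874 d⁻¹.
Then 1/θ_c = μ − k_d = 0.2874 − 0.120 = 0.1674 d⁻¹, giving θ_c = 5.975 d.

θ_c ≈ 5.97 d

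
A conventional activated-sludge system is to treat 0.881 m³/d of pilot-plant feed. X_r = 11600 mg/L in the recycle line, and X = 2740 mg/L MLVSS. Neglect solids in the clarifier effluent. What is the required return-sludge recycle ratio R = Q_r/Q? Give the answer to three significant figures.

R ≈ 0.309

Solids balance on the clarifier gives (1+R)X = R·X_r, so R = X/(X_r − X) = 2740 / (11600 − 2740) = 0.3093.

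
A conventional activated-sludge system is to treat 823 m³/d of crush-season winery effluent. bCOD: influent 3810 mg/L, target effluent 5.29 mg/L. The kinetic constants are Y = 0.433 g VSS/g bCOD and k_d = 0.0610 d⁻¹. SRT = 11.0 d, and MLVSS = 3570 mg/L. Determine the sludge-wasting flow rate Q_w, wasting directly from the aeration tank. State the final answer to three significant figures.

Steady-state biomass mass balance: V·X·(1 + k_d·θ_c) = Y·Q·(S₀ − S)·θ_c, so V = 0.433 × 823 × (3810 − 5.29) × 11.0 / [3570 × (1 + 0.0610 × 11.0)] = 1.49×10^7 / 5965 = 2500 m³.
Wasting from the aeration tank: Q_w = V / θ_c = 2500 / 11.0 = 227.3 m³/d.

Q_w ≈ 227 m³/d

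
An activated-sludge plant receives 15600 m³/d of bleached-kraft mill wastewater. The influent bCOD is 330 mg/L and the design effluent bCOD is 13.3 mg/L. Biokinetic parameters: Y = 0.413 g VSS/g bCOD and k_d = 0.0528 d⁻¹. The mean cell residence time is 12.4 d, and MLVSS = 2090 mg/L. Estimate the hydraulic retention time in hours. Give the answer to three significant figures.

τ ≈ 11.3 h

Steady-state biomass mass balance: V·X·(1 + k_d·θ_c) = Y·Q·(S₀ − S)·θ_c, so V = 0.413 × 15600 × (330 − 13.3) × 12.4 / [2090 × (1 + 0.0528 × 12.4)] = 2.53×10^7 / 3458 = 7316 m³.
τ = V/Q = 7316/15600 = 0.4690 d, or 11.26 h.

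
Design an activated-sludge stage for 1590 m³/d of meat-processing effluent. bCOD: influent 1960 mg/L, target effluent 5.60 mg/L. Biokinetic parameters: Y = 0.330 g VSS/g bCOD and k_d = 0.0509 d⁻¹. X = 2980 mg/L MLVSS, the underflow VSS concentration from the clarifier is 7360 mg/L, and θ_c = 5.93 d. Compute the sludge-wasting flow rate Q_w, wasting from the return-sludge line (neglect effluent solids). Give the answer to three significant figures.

Rearranging the biomass balance for a CMAS with decay, V = Y·Q·ΔS·θ_c / [X·(1+k_d θ_c)] = 0.330 × 1590 × (1960 − 5.60) × 5.93 / [2980 × (1 + 0.0509 × 5.93)] = 6.08×10^6 / 3879 = 1567 m³.
Wasting from the return line (neglecting effluent solids): Q_w = V·X / (θ_c·X_r) = 1567 × 2980 / (5.93 × 7360) = 107.0 m³/d.

Q_w ≈ 107 m³/d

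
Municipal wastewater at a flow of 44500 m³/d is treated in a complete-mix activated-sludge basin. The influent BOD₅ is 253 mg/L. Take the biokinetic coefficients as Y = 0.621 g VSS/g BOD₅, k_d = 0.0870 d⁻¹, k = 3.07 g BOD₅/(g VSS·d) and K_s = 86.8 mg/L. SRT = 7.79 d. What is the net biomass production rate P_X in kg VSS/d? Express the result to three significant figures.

P_X ≈ 3980 kg VSS/d

From the Monod/SRT balance for a CMAS, S = K_s·(1+k_d θ_c)/[θ_c·(Y k − k_d) − 1] = 86.8 × (1 + 0.0870 × 7.79) / [7.79 × (0.621 × 3.07 − 0.0870) − 1] = 145.6 / 13.17 = 11.05 mg/L.
Correct the yield for decay: Y_obs = Y/(1 + k_d θ_c) = 0.621 / (1 + 0.0870 × 7.79) = 0.621 / 1.678 = 0.3701.
Substrate removed = Q·(S₀ − S) = 44500 m³/d × (253 − 11.1) g/m³ = 1.08×10^7 g/d = 10765 kg/d.
Biomass produced: P_X = Y_obs·Q·ΔS = 0.3701 × 10765 ≈ 3984 kg VSS/d.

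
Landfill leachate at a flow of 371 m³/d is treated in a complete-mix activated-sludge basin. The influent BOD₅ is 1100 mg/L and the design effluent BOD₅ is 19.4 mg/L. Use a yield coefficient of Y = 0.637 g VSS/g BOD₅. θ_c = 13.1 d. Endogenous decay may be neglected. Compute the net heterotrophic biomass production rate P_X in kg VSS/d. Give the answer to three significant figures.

P_X ≈ 255 kg VSS/d

With endogenous decay neglected, the observed yield equals the true yield: Y_obs = Y = 0.637 g VSS/g BOD₅.
Substrate removed = Q·(S₀ − S) = 371 m³/d × (1100 − 19.4) g/m³ = 4.01×10^5 g/d = 400.9 kg/d.
Biomass produced: P_X = Y_obs·Q·ΔS = 0.6370 × 400.9 ≈ 255.4 kg VSS/d.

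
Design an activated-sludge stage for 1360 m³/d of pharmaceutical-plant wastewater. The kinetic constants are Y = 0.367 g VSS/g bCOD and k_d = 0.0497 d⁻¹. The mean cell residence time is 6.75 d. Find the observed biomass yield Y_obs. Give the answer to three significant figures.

Y_obs ≈ 0.275 g VSS/g bCOD

Observed yield with endogenous decay: Y_obs = Y / (1 + k_d·θ_c) = 0.367 / (1 + 0.0497 × 6.75) = 0.367 / 1.335 = 0.2748 g VSS/g bCOD.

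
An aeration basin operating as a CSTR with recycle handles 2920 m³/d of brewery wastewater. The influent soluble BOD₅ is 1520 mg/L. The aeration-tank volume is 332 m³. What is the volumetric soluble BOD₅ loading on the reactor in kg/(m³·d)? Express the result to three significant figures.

L_v ≈ 13.4 kg soluble BOD₅/(m³·d)

Applied soluble BOD₅ load per unit volume = Q·S₀/V = (2920 × 1520/1000)/332.0 = 13.37 kg soluble BOD₅·m⁻³·d⁻¹.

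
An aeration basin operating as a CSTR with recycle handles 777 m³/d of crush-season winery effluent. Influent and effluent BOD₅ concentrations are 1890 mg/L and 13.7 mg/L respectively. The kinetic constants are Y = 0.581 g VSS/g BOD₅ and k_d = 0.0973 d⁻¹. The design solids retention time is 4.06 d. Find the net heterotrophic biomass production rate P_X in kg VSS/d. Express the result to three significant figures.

P_X ≈ 607 kg VSS/d

Correct the yield for decay: Y_obs = Y/(1 + k_d θ_c) = 0.581 / (1 + 0.0973 × 4.06) = 0.581 / 1.395 = 0.4165.
Mass of BOD₅ removed per day: Q(S₀ − S) = 777 × 1876 g/m³ = 1458 kg/d.
P_X = Y_obs · Q(S₀ − S) = 0.4165 × 1458 = 607.2 kg VSS/d.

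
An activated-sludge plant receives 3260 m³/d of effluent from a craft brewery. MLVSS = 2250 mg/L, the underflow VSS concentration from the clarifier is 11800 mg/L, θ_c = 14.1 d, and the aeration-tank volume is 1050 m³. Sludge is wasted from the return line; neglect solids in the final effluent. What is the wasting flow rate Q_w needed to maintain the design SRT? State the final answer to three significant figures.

Wasting from the return line (neglecting effluent solids): Q_w = V·X / (θ_c·X_r) = 1050 × 2250 / (14.1 × 11800) = 14.20 m³/d.

Q_w ≈ 14.2 m³/d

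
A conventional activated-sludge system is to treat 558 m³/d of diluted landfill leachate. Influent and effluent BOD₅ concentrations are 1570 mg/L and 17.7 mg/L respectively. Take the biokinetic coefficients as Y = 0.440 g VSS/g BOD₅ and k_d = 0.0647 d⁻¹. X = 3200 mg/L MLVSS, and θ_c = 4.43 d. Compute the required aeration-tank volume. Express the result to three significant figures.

V ≈ 410 m³

Rearranging the biomass balance for a CMAS with decay, V = Y·Q·ΔS·θ_c / [X·(1+k_d θ_c)] = 0.440 × 558 × (1570 − 17.7) × 4.43 / [3200 × (1 + 0.0647 × 4.43)] = 1.69×10^6 / 4117 = 410.1 m³.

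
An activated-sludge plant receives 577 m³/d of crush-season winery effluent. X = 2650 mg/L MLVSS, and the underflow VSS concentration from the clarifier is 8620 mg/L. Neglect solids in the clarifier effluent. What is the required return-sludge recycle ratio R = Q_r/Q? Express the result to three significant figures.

Solids balance on the clarifier gives (1+R)X = R·X_r, so R = X/(X_r − X) = 2650 / (8620 − 2650) = 0.4439.

R ≈ 0.444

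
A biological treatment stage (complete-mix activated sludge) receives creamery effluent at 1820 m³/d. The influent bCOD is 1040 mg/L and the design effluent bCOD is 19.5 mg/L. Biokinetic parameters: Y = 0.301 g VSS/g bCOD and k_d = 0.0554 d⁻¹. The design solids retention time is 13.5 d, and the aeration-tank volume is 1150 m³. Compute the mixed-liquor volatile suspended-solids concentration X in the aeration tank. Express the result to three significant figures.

From V·X·(1 + k_d·θ_c) = Y·Q·(S₀ − S)·θ_c: X = 0.301 × 1820 × (1040 − 19.5) × 13.5 / [1150 × (1 + 0.0554 × 13.5)] = 3755 mg/L.

X ≈ 3750 mg/L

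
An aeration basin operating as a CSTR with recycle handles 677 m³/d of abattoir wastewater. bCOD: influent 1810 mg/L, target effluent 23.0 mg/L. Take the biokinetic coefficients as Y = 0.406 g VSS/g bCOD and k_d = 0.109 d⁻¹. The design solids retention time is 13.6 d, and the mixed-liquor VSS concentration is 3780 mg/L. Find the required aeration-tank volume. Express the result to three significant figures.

V ≈ 712 m³

From the SRT design equation V = Y Q (S₀−S) θ_c / [X (1 + k_d θ_c)] = 0.406 × 677 × (1810 − 23.0) × 13.6 / [3780 × (1 + 0.109 × 13.6)] = 6.68×10^6 / 9383 = 711.9 m³.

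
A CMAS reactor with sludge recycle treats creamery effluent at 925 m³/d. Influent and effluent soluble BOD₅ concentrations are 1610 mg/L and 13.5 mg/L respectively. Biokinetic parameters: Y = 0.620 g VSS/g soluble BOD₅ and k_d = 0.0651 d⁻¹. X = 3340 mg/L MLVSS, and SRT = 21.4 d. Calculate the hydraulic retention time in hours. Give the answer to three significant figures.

τ ≈ 63.6 h

Steady-state biomass mass balance: V·X·(1 + k_d·θ_c) = Y·Q·(S₀ − S)·θ_c, so V = 0.620 × 925 × (1610 − 13.5) × 21.4 / [3340 × (1 + 0.0651 × 21.4)] = 1.96×10^7 / 7993 = 2451 m³.
τ = V/Q = 2451/925 = 2.650 d, or 63.60 h.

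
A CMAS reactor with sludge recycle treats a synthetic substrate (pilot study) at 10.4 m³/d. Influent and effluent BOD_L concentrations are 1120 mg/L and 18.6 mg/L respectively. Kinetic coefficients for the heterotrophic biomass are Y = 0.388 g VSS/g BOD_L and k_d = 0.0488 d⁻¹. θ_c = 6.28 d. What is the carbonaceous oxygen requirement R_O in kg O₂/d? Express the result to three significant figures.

R_O ≈ 6.62 kg O₂/d

Observed yield with endogenous decay: Y_obs = Y / (1 + k_d·θ_c) = 0.388 / (1 + 0.0488 × 6.28) = 0.388 / 1.306 = 0.2970 g VSS/g BOD_L.
Substrate removed = Q·(S₀ − S) = 10.4 m³/d × (1120 − 18.6) g/m³ = 1.15×10^4 g/d = 11.45 kg/d.
P_X = Y_obs·Q·(S₀ − S) = 0.2970 × 11.45 = 3.402 kg VSS/d.
Carbonaceous O₂ demand = substrate oxidised − cell-mass equivalent = 11.45 − 1.42 × 3.402 = 6.624 kg O₂/d.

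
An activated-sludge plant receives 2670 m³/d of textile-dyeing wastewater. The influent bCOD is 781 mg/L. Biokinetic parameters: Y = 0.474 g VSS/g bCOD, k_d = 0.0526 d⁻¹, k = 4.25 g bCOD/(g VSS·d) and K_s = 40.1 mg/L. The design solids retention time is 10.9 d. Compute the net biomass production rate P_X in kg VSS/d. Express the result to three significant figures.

P_X ≈ 626 kg VSS/d

Effluent substrate depends only on kinetics and SRT: S = K_s(1 + k_d θ_c) / [θ_c(Yk − k_d) − 1] = 40.1 × (1 + 0.0526 × 10.9) / [10.9 × (0.474 × 4.25 − 0.0526) − 1] = 63.09 / 20.38 = 3.095 mg/L.
Observed yield with endogenous decay: Y_obs = Y / (1 + k_d·θ_c) = 0.474 / (1 + 0.0526 × 10.9) = 0.474 / 1.573 = 0.3013 g VSS/g bCOD.
Mass of bCOD removed per day: Q(S₀ − S) = 2670 × 777.9 g/m³ = 2077 kg/d.
P_X = Y_obs · Q(S₀ − S) = 0.3013 × 2077 = 625.7 kg VSS/d.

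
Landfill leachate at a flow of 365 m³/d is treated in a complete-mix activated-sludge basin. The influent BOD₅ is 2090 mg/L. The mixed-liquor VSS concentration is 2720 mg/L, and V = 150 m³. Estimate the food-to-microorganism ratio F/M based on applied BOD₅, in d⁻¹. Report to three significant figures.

Food-to-microorganism ratio F/M = Q S₀ / (V X) = 365 × 2090 / (150.0 × 2720) = 1.870 d⁻¹.

F/M ≈ 1.87 d⁻¹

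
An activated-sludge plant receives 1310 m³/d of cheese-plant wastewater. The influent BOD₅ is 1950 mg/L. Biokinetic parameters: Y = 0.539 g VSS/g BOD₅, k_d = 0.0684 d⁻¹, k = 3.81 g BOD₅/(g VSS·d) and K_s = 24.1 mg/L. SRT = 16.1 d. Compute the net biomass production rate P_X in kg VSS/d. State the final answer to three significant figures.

Effluent substrate depends only on kinetics and SRT: S = K_s(1 + k_d θ_c) / [θ_c(Yk − k_d) − 1] = 24.1 × (1 + 0.0684 × 16.1) / [16.1 × (0.539 × 3.81 − 0.0684) − 1] = 50.64 / 30.96 = 1.636 mg/L.
Y_obs = Y / (1 + k_d θ_c) = 0.539 / (1 + 0.0684 × 16.1) = 0.539 / 2.101 = 0.2565.
Q·(S₀ − S) = 1310 × (1950 − 1.64) × 10⁻³ = 2552 kg/d removed.
Net biomass production P_X = Y_obs × Q·(S₀ − S) = 0.2565 × 2552 = 654.7 kg VSS/d.

P_X ≈ 655 kg VSS/d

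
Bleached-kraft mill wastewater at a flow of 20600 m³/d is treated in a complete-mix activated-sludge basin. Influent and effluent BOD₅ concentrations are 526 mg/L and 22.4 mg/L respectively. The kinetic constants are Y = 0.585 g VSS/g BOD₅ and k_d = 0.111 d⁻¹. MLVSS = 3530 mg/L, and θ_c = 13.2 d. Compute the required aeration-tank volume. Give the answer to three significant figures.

Rearranging the biomass balance for a CMAS with decay, V = Y·Q·ΔS·θ_c / [X·(1+k_d θ_c)] = 0.585 × 20600 × (526 − 22.4) × 13.2 / [3530 × (1 + 0.111 × 13.2)] = 8.01×10^7 / 8702 = 9206 m³.

V ≈ 9210 m³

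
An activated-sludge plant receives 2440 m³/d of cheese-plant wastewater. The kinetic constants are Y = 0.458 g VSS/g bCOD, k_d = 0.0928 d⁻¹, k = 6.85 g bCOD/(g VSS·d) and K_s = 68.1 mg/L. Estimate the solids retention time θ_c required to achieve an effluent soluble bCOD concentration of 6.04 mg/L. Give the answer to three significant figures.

θ_c ≈ 6.14 d

Specific growth rate at S = 6.04 mg/L: μ = YkS/(K_s+S) = 0.458·6.85·6.04/(68.1+6.04) = 0.2556 d⁻¹.
Then 1/θ_c = μ − k_d = 0.2556 − 0.0928 = 0.1628 d⁻¹, giving θ_c = 6.143 d.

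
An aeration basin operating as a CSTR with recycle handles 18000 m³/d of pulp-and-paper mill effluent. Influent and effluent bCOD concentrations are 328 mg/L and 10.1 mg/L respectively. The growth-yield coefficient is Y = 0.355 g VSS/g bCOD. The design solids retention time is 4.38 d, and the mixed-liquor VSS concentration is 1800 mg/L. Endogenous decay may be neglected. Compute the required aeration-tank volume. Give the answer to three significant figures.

With k_d = 0 the design equation reduces to V = Y Q (S₀−S) θ_c / X = 0.355 × 18000 × (328 − 10.1) × 4.38 / 1800 = 4943 m³.

V ≈ 4940 m³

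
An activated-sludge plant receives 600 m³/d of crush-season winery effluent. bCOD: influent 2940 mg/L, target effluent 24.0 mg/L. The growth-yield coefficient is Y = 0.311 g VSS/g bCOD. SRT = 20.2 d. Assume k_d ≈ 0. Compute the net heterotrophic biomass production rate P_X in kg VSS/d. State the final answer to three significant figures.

Since k_d ≈ 0, Y_obs = Y = 0.311 g VSS/g bCOD.
Q·(S₀ − S) = 600 × (2940 − 24.0) × 10⁻³ = 1750 kg/d removed.
So the net sludge growth is P_X = 0.3110 × 1750 = 544.1 kg VSS/d.

P_X ≈ 544 kg VSS/d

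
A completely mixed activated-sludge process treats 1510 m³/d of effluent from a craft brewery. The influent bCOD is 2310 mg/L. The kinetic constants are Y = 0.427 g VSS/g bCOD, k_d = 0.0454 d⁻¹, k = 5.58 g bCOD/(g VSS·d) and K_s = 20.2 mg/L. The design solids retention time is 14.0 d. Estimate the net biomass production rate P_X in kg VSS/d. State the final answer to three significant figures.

For a completely mixed reactor with recycle the Lawrence–McCarty relation gives S = K_s·(1 + k_d·θ_c) / [θ_c·(Y·k − k_d) − 1] = 20.2 × (1 + 0.0454 × 14.0) / [14.0 × (0.427 × 5.58 − 0.0454) − 1] = 33.04 / 31.72 = 1.042 mg/L.
Y_obs = Y / (1 + k_d θ_c) = 0.427 / (1 + 0.0454 × 14.0) = 0.427 / 1.636 = 0.2611.
ΔS = 2310 − 1.04 = 2309 mg/L, so the substrate removal rate is 1510 × 2309/1000 = 3487 kg bCOD/d.
P_X = Y_obs · Q(S₀ − S) = 0.2611 × 3487 = 910.2 kg VSS/d.

P_X ≈ 910 kg VSS/d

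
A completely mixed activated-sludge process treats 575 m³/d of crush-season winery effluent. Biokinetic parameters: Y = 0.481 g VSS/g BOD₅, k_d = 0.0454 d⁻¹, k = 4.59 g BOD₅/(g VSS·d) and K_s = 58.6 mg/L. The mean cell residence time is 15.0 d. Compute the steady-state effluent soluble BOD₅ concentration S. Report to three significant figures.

S ≈ 3.13 mg/L

Effluent substrate depends only on kinetics and SRT: S = K_s(1 + k_d θ_c) / [θ_c(Yk − k_d) − 1] = 58.6 × (1 + 0.0454 × 15.0) / [15.0 × (0.481 × 4.59 − 0.0454) − 1] = 98.51 / 31.44 = 3.134 mg/L.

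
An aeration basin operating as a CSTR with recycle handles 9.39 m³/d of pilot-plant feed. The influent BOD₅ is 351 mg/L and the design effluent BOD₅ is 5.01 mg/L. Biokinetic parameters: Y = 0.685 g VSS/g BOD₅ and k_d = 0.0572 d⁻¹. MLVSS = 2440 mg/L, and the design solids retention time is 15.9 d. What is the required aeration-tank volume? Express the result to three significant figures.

Rearranging the biomass balance for a CMAS with decay, V = Y·Q·ΔS·θ_c / [X·(1+k_d θ_c)] = 0.685 × 9.39 × (351 − 5.01) × 15.9 / [2440 × (1 + 0.0572 × 15.9)] = 3.54×10^4 / 4659 = 7.595 m³.

V ≈ 7.59 m³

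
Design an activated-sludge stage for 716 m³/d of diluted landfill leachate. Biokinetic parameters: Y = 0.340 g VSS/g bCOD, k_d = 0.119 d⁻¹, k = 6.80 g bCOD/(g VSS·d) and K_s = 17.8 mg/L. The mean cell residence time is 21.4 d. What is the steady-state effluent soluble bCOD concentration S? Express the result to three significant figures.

For a completely mixed reactor with recycle the Lawrence–McCarty relation gives S = K_s·(1 + k_d·θ_c) / [θ_c·(Y·k − k_d) − 1] = 17.8 × (1 + 0.119 × 21.4) / [21.4 × (0.340 × 6.80 − 0.119) − 1] = 63.13 / 45.93 = 1.374 mg/L.

S ≈ 1.37 mg/L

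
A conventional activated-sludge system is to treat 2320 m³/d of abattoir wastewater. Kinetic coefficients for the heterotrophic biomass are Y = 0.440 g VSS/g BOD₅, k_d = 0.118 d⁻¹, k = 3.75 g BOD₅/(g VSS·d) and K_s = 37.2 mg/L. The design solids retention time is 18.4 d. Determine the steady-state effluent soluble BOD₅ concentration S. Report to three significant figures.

S ≈ 4.34 mg/L

Effluent substrate depends only on kinetics and SRT: S = K_s(1 + k_d θ_c) / [θ_c(Yk − k_d) − 1] = 37.2 × (1 + 0.118 × 18.4) / [18.4 × (0.440 × 3.75 − 0.118) − 1] = 118.0 / 27.19 = 4.339 mg/L.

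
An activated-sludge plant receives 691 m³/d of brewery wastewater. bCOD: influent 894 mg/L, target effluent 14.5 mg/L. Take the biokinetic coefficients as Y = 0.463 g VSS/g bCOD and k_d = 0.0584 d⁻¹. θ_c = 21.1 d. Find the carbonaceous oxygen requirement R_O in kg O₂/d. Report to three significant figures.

R_O ≈ 429 kg O₂/d

The observed yield is Y_obs = Y/(1 + k_d·θ_c) = 0.463 / (1 + 0.0584 × 21.1) = 0.463 / 2.232 = 0.2074 g VSS per g bCOD removed.
Mass of bCOD removed per day: Q(S₀ − S) = 691 × 879.5 g/m³ = 607.7 kg/d.
P_X = Y_obs·Q·(S₀ − S) = 0.2074 × 607.7 = 126.1 kg VSS/d.
R_O = Q·(S₀ − S) − 1.42·P_X = 607.7 − 1.42 × 126.1 = 428.7 kg O₂/d.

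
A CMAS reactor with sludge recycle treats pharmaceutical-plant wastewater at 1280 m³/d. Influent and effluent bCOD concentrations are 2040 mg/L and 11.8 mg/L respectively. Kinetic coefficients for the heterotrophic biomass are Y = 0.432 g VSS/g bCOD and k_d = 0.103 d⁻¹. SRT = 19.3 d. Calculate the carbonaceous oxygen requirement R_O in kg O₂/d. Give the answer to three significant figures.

R_O ≈ 2060 kg O₂/d

Y_obs = Y / (1 + k_d θ_c) = 0.432 / (1 + 0.103 × 19.3) = 0.432 / 2.988 = 0.1446.
ΔS = 2040 − 11.8 = 2028 mg/L, so the substrate removal rate is 1280 × 2028/1000 = 2596 kg bCOD/d.
P_X = Y_obs·Q·(S₀ − S) = 0.1446 × 2596 = 375.4 kg VSS/d.
Carbonaceous O₂ demand = substrate oxidised − cell-mass equivalent = 2596 − 1.42 × 375.4 = 2063 kg O₂/d.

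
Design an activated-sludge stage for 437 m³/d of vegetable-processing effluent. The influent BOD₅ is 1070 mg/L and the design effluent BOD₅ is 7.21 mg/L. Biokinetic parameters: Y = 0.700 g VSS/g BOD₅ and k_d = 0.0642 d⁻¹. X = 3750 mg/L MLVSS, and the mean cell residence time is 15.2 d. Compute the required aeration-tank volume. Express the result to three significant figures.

Rearranging the biomass balance for a CMAS with decay, V = Y·Q·ΔS·θ_c / [X·(1+k_d θ_c)] = 0.700 × 437 × (1070 − 7.21) × 15.2 / [3750 × (1 + 0.0642 × 15.2)] = 4.94×10^6 / 7409 = 666.9 m³.

V ≈ 667 m³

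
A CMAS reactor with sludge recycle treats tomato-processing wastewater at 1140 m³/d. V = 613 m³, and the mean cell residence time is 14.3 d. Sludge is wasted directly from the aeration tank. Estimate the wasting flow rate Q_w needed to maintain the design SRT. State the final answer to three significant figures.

For wasting at MLVSS concentration, Q_w = V/θ_c = 613.0/14.3 = 42.87 m³/d.

Q_w ≈ 42.9 m³/d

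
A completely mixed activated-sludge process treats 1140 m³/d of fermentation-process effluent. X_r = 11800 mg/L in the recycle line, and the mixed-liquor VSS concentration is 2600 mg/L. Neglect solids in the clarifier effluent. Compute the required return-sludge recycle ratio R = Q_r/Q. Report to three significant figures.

Mass balance around the secondary clarifier (neglecting effluent solids): R = X / (X_r − X) = 2600 / (11800 − 2600) = 0.2826.

R ≈ 0.283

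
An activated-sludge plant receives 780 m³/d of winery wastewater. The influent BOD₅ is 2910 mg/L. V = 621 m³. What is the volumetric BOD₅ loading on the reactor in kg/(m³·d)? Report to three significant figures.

L_v = Q S₀ / V = 780 × 2910 × 10⁻³ / 621.0 = 3.655 kg/(m³·d).

L_v ≈ 3.66 kg BOD₅/(m³·d)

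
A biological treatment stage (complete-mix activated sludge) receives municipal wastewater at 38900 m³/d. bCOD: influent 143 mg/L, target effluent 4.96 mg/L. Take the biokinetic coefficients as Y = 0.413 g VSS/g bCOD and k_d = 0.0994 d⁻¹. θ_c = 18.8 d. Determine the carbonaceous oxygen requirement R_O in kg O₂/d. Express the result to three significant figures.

Correct the yield for decay: Y_obs = Y/(1 + k_d θ_c) = 0.413 / (1 + 0.0994 × 18.8) = 0.413 / 2.869 = 0.1440.
ΔS = 143 − 4.96 = 138.0 mg/L, so the substrate removal rate is 38900 × 138.0/1000 = 5370 kg bCOD/d.
Biomass synthesised: P_X = Y_obs × 5370 = 773.1 kg VSS/d.
R_O = Q·ΔS − 1.42 P_X = 5370 − 1098 = 4272 kg O₂/d.

R_O ≈ 4270 kg O₂/d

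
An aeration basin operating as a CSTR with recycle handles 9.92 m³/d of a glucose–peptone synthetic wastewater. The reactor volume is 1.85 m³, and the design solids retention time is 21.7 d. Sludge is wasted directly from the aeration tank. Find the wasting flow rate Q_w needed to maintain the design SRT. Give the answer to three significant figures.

For wasting at MLVSS concentration, Q_w = V/θ_c = 1.850/21.7 = 0.08525 m³/d.

Q_w ≈ 0.0853 m³/d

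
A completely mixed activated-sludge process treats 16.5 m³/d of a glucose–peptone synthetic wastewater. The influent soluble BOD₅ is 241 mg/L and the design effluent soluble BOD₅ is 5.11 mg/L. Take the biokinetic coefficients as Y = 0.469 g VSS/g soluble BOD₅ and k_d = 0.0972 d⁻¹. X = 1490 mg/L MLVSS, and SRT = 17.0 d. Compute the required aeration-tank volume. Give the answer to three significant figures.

Rearranging the biomass balance for a CMAS with decay, V = Y·Q·ΔS·θ_c / [X·(1+k_d θ_c)] = 0.469 × 16.5 × (241 − 5.11) × 17.0 / [1490 × (1 + 0.0972 × 17.0)] = 3.1×10^4 / 3952 = 7.852 m³.

V ≈ 7.85 m³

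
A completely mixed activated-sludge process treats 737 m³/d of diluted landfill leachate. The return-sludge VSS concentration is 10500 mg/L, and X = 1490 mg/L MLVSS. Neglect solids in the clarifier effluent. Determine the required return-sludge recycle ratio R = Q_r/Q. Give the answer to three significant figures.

R = Q_r/Q = X/(X_r − X) = 1490 / (10500 − 1490) = 0.1654.

R ≈ 0.165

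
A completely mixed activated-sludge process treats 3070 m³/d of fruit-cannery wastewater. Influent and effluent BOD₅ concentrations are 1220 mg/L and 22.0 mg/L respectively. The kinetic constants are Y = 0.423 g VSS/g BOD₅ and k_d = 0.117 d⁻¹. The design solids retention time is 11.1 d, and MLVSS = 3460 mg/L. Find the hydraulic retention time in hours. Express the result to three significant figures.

From the SRT design equation V = Y Q (S₀−S) θ_c / [X (1 + k_d θ_c)] = 0.423 × 3070 × (1220 − 22.0) × 11.1 / [3460 × (1 + 0.117 × 11.1)] = 1.73×10^7 / 7954 = 2171 m³.
HRT = V/Q = 2171 m³ / 3070 m³·d⁻¹ = 0.7072 d × 24 = 16.97 h.

τ ≈ 17.0 h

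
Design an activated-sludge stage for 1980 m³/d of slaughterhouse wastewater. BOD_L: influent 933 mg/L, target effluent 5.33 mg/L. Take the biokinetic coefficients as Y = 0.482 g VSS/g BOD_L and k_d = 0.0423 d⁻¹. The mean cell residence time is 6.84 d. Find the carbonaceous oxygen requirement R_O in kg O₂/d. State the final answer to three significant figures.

R_O ≈ 862 kg O₂/d

Observed yield with endogenous decay: Y_obs = Y / (1 + k_d·θ_c) = 0.482 / (1 + 0.0423 × 6.84) = 0.482 / 1.289 = 0.3738 g VSS/g BOD_L.
Mass of BOD_L removed per day: Q(S₀ − S) = 1980 × 927.7 g/m³ = 1837 kg/d.
Net sludge production P_X = 0.3738 × 1837 = 686.7 kg VSS/d.
R_O = Q·(S₀ − S) − 1.42·P_X = 1837 − 1.42 × 686.7 = 861.7 kg O₂/d.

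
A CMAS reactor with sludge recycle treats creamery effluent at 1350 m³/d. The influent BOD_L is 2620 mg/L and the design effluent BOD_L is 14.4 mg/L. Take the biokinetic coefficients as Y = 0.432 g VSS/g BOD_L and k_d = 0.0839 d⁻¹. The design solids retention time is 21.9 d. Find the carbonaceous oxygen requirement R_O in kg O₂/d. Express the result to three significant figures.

R_O ≈ 2760 kg O₂/d

Y_obs = Y / (1 + k_d θ_c) = 0.432 / (1 + 0.0839 × 21.9) = 0.432 / 2.837 = 0.1523.
ΔS = 2620 − 14.4 = 2606 mg/L, so the substrate removal rate is 1350 × 2606/1000 = 3518 kg BOD_L/d.
P_X = Y_obs·Q·(S₀ − S) = 0.1523 × 3518 = 535.6 kg VSS/d.
R_O = Q·ΔS − 1.42 P_X = 3518 − 760.5 = 2757 kg O₂/d.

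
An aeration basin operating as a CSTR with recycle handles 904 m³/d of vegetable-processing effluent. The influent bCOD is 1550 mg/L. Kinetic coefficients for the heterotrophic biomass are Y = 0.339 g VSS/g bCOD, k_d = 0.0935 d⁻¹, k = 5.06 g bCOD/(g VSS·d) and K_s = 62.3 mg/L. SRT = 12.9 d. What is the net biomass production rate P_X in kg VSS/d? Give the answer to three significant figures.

P_X ≈ 214 kg VSS/d

For a completely mixed reactor with recycle the Lawrence–McCarty relation gives S = K_s·(1 + k_d·θ_c) / [θ_c·(Y·k − k_d) − 1] = 62.3 × (1 + 0.0935 × 12.9) / [12.9 × (0.339 × 5.06 − 0.0935) − 1] = 137.4 / 19.92 = 6.899 mg/L.
Observed yield with endogenous decay: Y_obs = Y / (1 + k_d·θ_c) = 0.339 / (1 + 0.0935 × 12.9) = 0.339 / 2.206 = 0.1537 g VSS/g bCOD.
Mass of bCOD removed per day: Q(S₀ − S) = 904 × 1543 g/m³ = 1395 kg/d.
Net biomass production P_X = Y_obs × Q·(S₀ − S) = 0.1537 × 1395 = 214.4 kg VSS/d.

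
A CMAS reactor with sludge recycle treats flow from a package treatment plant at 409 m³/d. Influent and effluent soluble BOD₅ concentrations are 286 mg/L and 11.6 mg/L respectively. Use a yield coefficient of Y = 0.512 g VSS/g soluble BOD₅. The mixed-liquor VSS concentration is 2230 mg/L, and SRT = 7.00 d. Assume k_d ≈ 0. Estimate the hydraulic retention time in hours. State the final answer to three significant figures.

τ ≈ 10.6 h

V·X = Y·Q·ΔS·θ_c gives V = 0.512 × 409 × (286 − 11.6) × 7.00 / 2230 = 180.4 m³.
Hydraulic retention time τ = V/Q = 180.4 / 409 = 0.4410 d = 10.58 h.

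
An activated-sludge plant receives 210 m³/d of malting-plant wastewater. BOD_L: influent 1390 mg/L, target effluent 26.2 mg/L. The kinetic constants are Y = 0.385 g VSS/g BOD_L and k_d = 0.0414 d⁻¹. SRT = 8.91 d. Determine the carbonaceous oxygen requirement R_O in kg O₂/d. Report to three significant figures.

Y_obs = Y / (1 + k_d θ_c) = 0.385 / (1 + 0.0414 × 8.91) = 0.385 / 1.369 = 0.2813.
ΔS = 1390 − 26.2 = 1364 mg/L, so the substrate removal rate is 210 × 1364/1000 = 286.4 kg BOD_L/d.
P_X = Y_obs·Q·(S₀ − S) = 0.2813 × 286.4 = 80.55 kg VSS/d.
R_O = Q·ΔS − 1.42 P_X = 286.4 − 114.4 = 172.0 kg O₂/d.

R_O ≈ 172 kg O₂/d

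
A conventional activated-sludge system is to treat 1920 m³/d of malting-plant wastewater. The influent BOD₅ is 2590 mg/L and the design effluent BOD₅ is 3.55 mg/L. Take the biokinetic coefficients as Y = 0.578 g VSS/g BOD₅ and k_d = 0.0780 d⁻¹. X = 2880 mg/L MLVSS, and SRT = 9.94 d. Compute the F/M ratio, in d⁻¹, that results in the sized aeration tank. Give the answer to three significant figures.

F/M ≈ 0.309 d⁻¹

From the SRT design equation V = Y Q (S₀−S) θ_c / [X (1 + k_d θ_c)] = 0.578 × 1920 × (2590 − 3.55) × 9.94 / [2880 × (1 + 0.0780 × 9.94)] = 2.85×10^7 / 5113 = 5580 m³.
Food-to-microorganism ratio F/M = Q S₀ / (V X) = 1920 × 2590 / (5580 × 2880) = 0.3094 d⁻¹.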